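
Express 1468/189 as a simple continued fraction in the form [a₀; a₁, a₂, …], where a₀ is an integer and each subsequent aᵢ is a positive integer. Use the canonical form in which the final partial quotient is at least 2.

1468 ÷ 189 → quotient 7, remainder 145
189 ÷ 145 → quotient 1, remainder 44
145 ÷ 44 → quotient 3, remainder 13
44 ÷ 13 → quotient 3, remainder 5
13 ÷ 5 → quotient 2, remainder 3
5 ÷ 3 → quotient 1, remainder 2
3 ÷ 2 → quotient 1, remainder 1
2 ÷ 1 → quotient 2, remainder 0

[7; 1, 3, 3, 2, 1, 1, 2]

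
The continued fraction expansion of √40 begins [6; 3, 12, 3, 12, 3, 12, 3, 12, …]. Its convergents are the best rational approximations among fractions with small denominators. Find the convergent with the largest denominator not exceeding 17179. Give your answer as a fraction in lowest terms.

List convergents until the denominator exceeds the bound:
a_0 = 6: 6/1  (≤ bound)
a_1 = 3: 19/3  (≤ bound)
a_2 = 12: 234/37  (≤ bound)
a_3 = 3: 721/114  (≤ bound)
a_4 = 12: 8886/1405  (≤ bound)
a_5 = 3: 27379/4329  (≤ bound)
a_6 = 12: 337434/53353  (> 17179, stop)

27379/4329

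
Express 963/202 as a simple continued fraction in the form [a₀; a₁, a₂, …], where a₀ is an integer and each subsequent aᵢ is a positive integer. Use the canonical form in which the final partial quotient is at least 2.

⌊963/202⌋ = 4, remainder 155
⌊202/155⌋ = 1, remainder 47
⌊155/47⌋ = 3, remainder 14
⌊47/14⌋ = 3, remainder 5
⌊14/5⌋ = 2, remainder 4
⌊5/4⌋ = 1, remainder 1
⌊4/1⌋ = 4, remainder 0

[4; 1, 3, 3, 2, 1, 4]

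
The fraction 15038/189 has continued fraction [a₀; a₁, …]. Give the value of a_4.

3

⌊15038/189⌋ = 79, remainder 107
⌊189/107⌋ = 1, remainder 82
⌊107/82⌋ = 1, remainder 25
⌊82/25⌋ = 3, remainder 7
⌊25/7⌋ = 3, remainder 4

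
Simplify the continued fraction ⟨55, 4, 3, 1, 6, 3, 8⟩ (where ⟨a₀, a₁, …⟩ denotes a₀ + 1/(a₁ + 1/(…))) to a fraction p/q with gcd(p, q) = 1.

Start with 8.
3 + 1/(8/1) = 3 + 1/8 = 25/8
6 + 1/(25/8) = 6 + 8/25 = 158/25
1 + 1/(158/25) = 1 + 25/158 = 183/158
3 + 1/(183/158) = 3 + 158/183 = 707/183
4 + 1/(707/183) = 4 + 183/707 = 3011/707
55 + 1/(3011/707) = 55 + 707/3011 = 166312/3011

166312/3011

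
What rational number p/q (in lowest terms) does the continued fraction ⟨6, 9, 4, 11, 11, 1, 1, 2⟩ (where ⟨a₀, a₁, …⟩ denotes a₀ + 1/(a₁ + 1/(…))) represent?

Start with 2.
1 + 1/(2/1) = 1 + 1/2 = 3/2
1 + 1/(3/2) = 1 + 2/3 = 5/3
11 + 1/(5/3) = 11 + 3/5 = 58/5
11 + 1/(58/5) = 11 + 5/58 = 643/58
4 + 1/(643/58) = 4 + 58/643 = 2630/643
9 + 1/(2630/643) = 9 + 643/2630 = 24313/2630
6 + 1/(24313/2630) = 6 + 2630/24313 = 148508/24313

148508/24313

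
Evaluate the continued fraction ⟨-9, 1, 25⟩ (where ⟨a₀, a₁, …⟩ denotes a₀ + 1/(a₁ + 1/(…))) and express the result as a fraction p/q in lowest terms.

a_0 = -9: -9/1
a_1 = 1: -8/1
a_2 = 25: -209/26

-209/26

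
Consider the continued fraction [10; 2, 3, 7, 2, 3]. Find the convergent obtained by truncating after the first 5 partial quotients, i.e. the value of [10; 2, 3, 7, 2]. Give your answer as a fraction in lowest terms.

Use the convergent recurrence hₖ = aₖ·hₖ₋₁ + hₖ₋₂ (and likewise for the denominators kₖ):
a_0 = 10: 10/1
a_1 = 2: 21/2
a_2 = 3: 73/7
a_3 = 7: 532/51
a_4 = 2: 1137/109

1137/109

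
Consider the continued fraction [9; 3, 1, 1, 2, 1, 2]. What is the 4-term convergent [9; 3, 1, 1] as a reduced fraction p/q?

65/7

a_0 = 9: 9/1
a_1 = 3: 28/3
a_2 = 1: 37/4
a_3 = 1: 65/7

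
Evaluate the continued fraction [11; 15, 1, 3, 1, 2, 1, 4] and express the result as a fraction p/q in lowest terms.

a_0 = 11: 11/1
a_1 = 15: 166/15
a_2 = 1: 177/16
a_3 = 3: 697/63
a_4 = 1: 874/79
a_5 = 2: 2445/221
a_6 = 1: 3319/300
a_7 = 4: 15721/1421

15721/1421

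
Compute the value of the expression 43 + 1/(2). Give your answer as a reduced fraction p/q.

a_0 = 43: 43/1
a_1 = 2: 87/2

87/2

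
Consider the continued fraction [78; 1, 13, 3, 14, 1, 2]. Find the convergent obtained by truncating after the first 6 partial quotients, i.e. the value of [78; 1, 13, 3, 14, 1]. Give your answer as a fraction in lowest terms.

52015/659

Start with 1.
14 + 1/(1/1) = 14 + 1/1 = 15/1
3 + 1/(15/1) = 3 + 1/15 = 46/15
13 + 1/(46/15) = 13 + 15/46 = 613/46
1 + 1/(613/46) = 1 + 46/613 = 659/613
78 + 1/(659/613) = 78 + 613/659 = 52015/659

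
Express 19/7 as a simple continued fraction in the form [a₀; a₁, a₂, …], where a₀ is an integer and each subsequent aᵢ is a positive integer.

[2; 1, 2, 2]

⌊19/7⌋ = 2, remainder 5
⌊7/5⌋ = 1, remainder 2
⌊5/2⌋ = 2, remainder 1
⌊2/1⌋ = 2, remainder 0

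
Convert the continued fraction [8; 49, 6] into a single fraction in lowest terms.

Use the convergent recurrence hₖ = aₖ·hₖ₋₁ + hₖ₋₂ (and likewise for the denominators kₖ):
a_0 = 8: 8/1
a_1 = 49: 393/49
a_2 = 6: 2366/295

2366/295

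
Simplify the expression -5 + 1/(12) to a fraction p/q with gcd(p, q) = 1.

-59/12

Start with 12.
-5 + 1/(12/1) = -5 + 1/12 = -59/12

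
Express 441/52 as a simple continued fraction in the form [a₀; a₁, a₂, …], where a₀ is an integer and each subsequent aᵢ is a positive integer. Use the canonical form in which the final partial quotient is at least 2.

[8; 2, 12, 2]

441 ÷ 52 → quotient 8, remainder 25
52 ÷ 25 → quotient 2, remainder 2
25 ÷ 2 → quotient 12, remainder 1
2 ÷ 1 → quotient 2, remainder 0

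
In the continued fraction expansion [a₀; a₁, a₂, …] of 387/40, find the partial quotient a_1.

1

387 ÷ 40 → quotient 9, remainder 27
40 ÷ 27 → quotient 1, remainder 13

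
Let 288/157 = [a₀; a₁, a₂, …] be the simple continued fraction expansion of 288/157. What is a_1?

Run the Euclidean algorithm, recording each quotient:
288 ÷ 157 → quotient 1, remainder 131
157 ÷ 131 → quotient 1, remainder 26

1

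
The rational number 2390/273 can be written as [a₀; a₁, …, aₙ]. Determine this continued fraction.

[8; 1, 3, 13, 2, 2]

2390 = 8·273 + 206, so a_0 = 8
273 = 1·206 + 67, so a_1 = 1
206 = 3·67 + 5, so a_2 = 3
67 = 13·5 + 2, so a_3 = 13
5 = 2·2 + 1, so a_4 = 2
2 = 2·1 + 0, so a_5 = 2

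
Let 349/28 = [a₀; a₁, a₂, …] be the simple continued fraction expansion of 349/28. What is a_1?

2

⌊349/28⌋ = 12, remainder 13
⌊28/13⌋ = 2, remainder 2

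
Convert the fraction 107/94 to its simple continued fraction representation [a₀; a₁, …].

[1; 7, 4, 3]

107 = 1·94 + 13, so a_0 = 1
94 = 7·13 + 3, so a_1 = 7
13 = 4·3 + 1, so a_2 = 4
3 = 3·1 + 0, so a_3 = 3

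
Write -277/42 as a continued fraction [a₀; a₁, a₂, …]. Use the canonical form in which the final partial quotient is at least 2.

[-7; 2, 2, 8]

-277 ÷ 42 → quotient -7, remainder 17
42 ÷ 17 → quotient 2, remainder 8
17 ÷ 8 → quotient 2, remainder 1
8 ÷ 1 → quotient 8, remainder 0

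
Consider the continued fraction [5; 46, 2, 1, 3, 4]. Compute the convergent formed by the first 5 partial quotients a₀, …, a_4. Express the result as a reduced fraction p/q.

Start with 3.
1 + 1/(3/1) = 1 + 1/3 = 4/3
2 + 1/(4/3) = 2 + 3/4 = 11/4
46 + 1/(11/4) = 46 + 4/11 = 510/11
5 + 1/(510/11) = 5 + 11/510 = 2561/510

2561/510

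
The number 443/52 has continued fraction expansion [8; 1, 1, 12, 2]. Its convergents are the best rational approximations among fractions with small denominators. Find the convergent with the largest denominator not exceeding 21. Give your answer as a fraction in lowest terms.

17/2

a_0 = 8: 8/1  (≤ bound)
a_1 = 1: 9/1  (≤ bound)
a_2 = 1: 17/2  (≤ bound)
a_3 = 12: 213/25  (> 21, stop)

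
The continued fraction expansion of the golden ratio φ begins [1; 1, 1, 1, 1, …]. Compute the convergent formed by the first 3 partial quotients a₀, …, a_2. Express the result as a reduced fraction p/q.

Collapse the nested fraction from the inside out:
Start with 1.
1 + 1/(1/1) = 1 + 1/1 = 2/1
1 + 1/(2/1) = 1 + 1/2 = 3/2

3/2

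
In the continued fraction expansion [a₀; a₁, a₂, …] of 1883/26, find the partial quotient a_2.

2

⌊1883/26⌋ = 72, remainder 11
⌊26/11⌋ = 2, remainder 4
⌊11/4⌋ = 2, remainder 3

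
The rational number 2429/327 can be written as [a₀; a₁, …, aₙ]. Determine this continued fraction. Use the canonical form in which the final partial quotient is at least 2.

[7; 2, 2, 1, 46]

Apply division with remainder until the remainder is 0:
2429 ÷ 327 → quotient 7, remainder 140
327 ÷ 140 → quotient 2, remainder 47
140 ÷ 47 → quotient 2, remainder 46
47 ÷ 46 → quotient 1, remainder 1
46 ÷ 1 → quotient 46, remainder 0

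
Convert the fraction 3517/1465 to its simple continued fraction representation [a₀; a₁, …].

[2; 2, 2, 58, 5]

⌊3517/1465⌋ = 2, remainder 587
⌊1465/587⌋ = 2, remainder 291
⌊587/291⌋ = 2, remainder 5
⌊291/5⌋ = 58, remainder 1
⌊5/1⌋ = 5, remainder 0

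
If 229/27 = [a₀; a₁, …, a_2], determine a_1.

2

229 ÷ 27 → quotient 8, remainder 13
27 ÷ 13 → quotient 2, remainder 1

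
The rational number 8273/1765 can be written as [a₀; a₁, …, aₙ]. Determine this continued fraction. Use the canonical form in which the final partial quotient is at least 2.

8273 ÷ 1765 → quotient 4, remainder 1213
1765 ÷ 1213 → quotient 1, remainder 552
1213 ÷ 552 → quotient 2, remainder 109
552 ÷ 109 → quotient 5, remainder 7
109 ÷ 7 → quotient 15, remainder 4
7 ÷ 4 → quotient 1, remainder 3
4 ÷ 3 → quotient 1, remainder 1
3 ÷ 1 → quotient 3, remainder 0

[4; 1, 2, 5, 15, 1, 1, 3]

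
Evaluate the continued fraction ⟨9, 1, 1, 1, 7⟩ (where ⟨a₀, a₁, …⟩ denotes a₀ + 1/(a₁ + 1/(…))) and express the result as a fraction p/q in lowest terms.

222/23

Start with 7.
1 + 1/(7/1) = 1 + 1/7 = 8/7
1 + 1/(8/7) = 1 + 7/8 = 15/8
1 + 1/(15/8) = 1 + 8/15 = 23/15
9 + 1/(23/15) = 9 + 15/23 = 222/23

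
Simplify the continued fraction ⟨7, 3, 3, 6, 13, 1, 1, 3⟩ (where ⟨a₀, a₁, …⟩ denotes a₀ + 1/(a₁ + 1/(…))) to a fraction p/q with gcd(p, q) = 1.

44211/6055

Start with 3.
1 + 1/(3/1) = 1 + 1/3 = 4/3
1 + 1/(4/3) = 1 + 3/4 = 7/4
13 + 1/(7/4) = 13 + 4/7 = 95/7
6 + 1/(95/7) = 6 + 7/95 = 577/95
3 + 1/(577/95) = 3 + 95/577 = 1826/577
3 + 1/(1826/577) = 3 + 577/1826 = 6055/1826
7 + 1/(6055/1826) = 7 + 1826/6055 = 44211/6055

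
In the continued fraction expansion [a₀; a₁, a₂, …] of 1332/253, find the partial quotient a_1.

3

Run the Euclidean algorithm, recording each quotient:
1332 ÷ 253 → quotient 5, remainder 67
253 ÷ 67 → quotient 3, remainder 52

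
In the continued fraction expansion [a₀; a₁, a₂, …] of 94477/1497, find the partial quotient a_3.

94477 ÷ 1497 → quotient 63, remainder 166
1497 ÷ 166 → quotient 9, remainder 3
166 ÷ 3 → quotient 55, remainder 1
3 ÷ 1 → quotient 3, remainder 0

3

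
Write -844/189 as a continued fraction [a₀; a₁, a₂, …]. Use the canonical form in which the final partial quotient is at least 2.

[-5; 1, 1, 6, 1, 3, 3]

Apply division with remainder until the remainder is 0:
-844 ÷ 189 → quotient -5, remainder 101
189 ÷ 101 → quotient 1, remainder 88
101 ÷ 88 → quotient 1, remainder 13
88 ÷ 13 → quotient 6, remainder 10
13 ÷ 10 → quotient 1, remainder 3
10 ÷ 3 → quotient 3, remainder 1
3 ÷ 1 → quotient 3, remainder 0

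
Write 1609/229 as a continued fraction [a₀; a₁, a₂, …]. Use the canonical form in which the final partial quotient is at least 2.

⌊1609/229⌋ = 7, remainder 6
⌊229/6⌋ = 38, remainder 1
⌊6/1⌋ = 6, remainder 0

[7; 38, 6]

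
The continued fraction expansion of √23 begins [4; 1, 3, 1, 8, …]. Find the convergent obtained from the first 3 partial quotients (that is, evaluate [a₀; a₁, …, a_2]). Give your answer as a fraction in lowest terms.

Work from the innermost term outward:
Start with 3.
1 + 1/(3/1) = 1 + 1/3 = 4/3
4 + 1/(4/3) = 4 + 3/4 = 19/4

19/4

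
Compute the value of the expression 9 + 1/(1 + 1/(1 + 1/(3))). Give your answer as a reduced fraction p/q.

Start with 3.
1 + 1/(3/1) = 1 + 1/3 = 4/3
1 + 1/(4/3) = 1 + 3/4 = 7/4
9 + 1/(7/4) = 9 + 4/7 = 67/7

67/7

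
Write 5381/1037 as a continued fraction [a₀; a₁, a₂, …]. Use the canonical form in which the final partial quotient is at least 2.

5381 ÷ 1037 → quotient 5, remainder 196
1037 ÷ 196 → quotient 5, remainder 57
196 ÷ 57 → quotient 3, remainder 25
57 ÷ 25 → quotient 2, remainder 7
25 ÷ 7 → quotient 3, remainder 4
7 ÷ 4 → quotient 1, remainder 3
4 ÷ 3 → quotient 1, remainder 1
3 ÷ 1 → quotient 3, remainder 0

[5; 5, 3, 2, 3, 1, 1, 3]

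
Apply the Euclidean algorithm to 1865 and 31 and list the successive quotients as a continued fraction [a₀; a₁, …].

[60; 6, 5]

⌊1865/31⌋ = 60, remainder 5
⌊31/5⌋ = 6, remainder 1
⌊5/1⌋ = 5, remainder 0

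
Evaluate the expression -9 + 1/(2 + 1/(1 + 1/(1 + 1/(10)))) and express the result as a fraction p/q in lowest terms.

Start with 10.
1 + 1/(10/1) = 1 + 1/10 = 11/10
1 + 1/(11/10) = 1 + 10/11 = 21/11
2 + 1/(21/11) = 2 + 11/21 = 53/21
-9 + 1/(53/21) = -9 + 21/53 = -456/53

-456/53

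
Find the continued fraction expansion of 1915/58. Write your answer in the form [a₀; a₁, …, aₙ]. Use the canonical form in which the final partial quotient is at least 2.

[33; 58]

Apply division with remainder until the remainder is 0:
⌊1915/58⌋ = 33, remainder 1
⌊58/1⌋ = 58, remainder 0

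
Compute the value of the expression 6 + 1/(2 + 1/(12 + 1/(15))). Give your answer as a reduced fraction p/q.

Collapse the nested fraction from the inside out:
Start with 15.
12 + 1/(15/1) = 12 + 1/15 = 181/15
2 + 1/(181/15) = 2 + 15/181 = 377/181
6 + 1/(377/181) = 6 + 181/377 = 2443/377

2443/377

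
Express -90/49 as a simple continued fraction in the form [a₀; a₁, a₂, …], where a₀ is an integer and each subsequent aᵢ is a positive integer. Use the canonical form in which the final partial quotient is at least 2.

-90 = -2·49 + 8, so a_0 = -2
49 = 6·8 + 1, so a_1 = 6
8 = 8·1 + 0, so a_2 = 8

[-2; 6, 8]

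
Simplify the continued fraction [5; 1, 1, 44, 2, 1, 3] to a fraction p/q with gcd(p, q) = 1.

Use the convergent recurrence hₖ = aₖ·hₖ₋₁ + hₖ₋₂ (and likewise for the denominators kₖ):
a_0 = 5: 5/1
a_1 = 1: 6/1
a_2 = 1: 11/2
a_3 = 44: 490/89
a_4 = 2: 991/180
a_5 = 1: 1481/269
a_6 = 3: 5434/987

5434/987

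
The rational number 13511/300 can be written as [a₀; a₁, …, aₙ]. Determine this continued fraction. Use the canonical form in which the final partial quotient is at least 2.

[45; 27, 3, 1, 2]

13511 = 45·300 + 11, so a_0 = 45
300 = 27·11 + 3, so a_1 = 27
11 = 3·3 + 2, so a_2 = 3
3 = 1·2 + 1, so a_3 = 1
2 = 2·1 + 0, so a_4 = 2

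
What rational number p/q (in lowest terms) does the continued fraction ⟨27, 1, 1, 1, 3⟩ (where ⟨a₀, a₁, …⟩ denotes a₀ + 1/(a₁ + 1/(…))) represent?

304/11

Use the convergent recurrence hₖ = aₖ·hₖ₋₁ + hₖ₋₂ (and likewise for the denominators kₖ):
a_0 = 27: 27/1
a_1 = 1: 28/1
a_2 = 1: 55/2
a_3 = 1: 83/3
a_4 = 3: 304/11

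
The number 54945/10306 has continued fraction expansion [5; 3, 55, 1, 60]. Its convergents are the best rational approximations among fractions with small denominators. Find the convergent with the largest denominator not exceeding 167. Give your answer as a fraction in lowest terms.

a_0 = 5: 5/1  (≤ bound)
a_1 = 3: 16/3  (≤ bound)
a_2 = 55: 885/166  (≤ bound)
a_3 = 1: 901/169  (> 167, stop)

885/166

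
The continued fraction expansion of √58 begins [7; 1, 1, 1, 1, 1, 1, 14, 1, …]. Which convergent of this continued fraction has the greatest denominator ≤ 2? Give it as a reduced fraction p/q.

15/2

a_0 = 7: 7/1  (≤ bound)
a_1 = 1: 8/1  (≤ bound)
a_2 = 1: 15/2  (≤ bound)
a_3 = 1: 23/3  (> 2, stop)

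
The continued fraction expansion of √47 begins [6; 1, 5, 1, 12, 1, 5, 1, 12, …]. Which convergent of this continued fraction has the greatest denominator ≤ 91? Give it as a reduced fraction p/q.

617/90

a_0 = 6: 6/1  (≤ bound)
a_1 = 1: 7/1  (≤ bound)
a_2 = 5: 41/6  (≤ bound)
a_3 = 1: 48/7  (≤ bound)
a_4 = 12: 617/90  (≤ bound)
a_5 = 1: 665/97  (> 91, stop)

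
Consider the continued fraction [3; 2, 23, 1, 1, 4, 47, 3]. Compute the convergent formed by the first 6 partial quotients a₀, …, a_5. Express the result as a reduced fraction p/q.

Start with 4.
1 + 1/(4/1) = 1 + 1/4 = 5/4
1 + 1/(5/4) = 1 + 4/5 = 9/5
23 + 1/(9/5) = 23 + 5/9 = 212/9
2 + 1/(212/9) = 2 + 9/212 = 433/212
3 + 1/(433/212) = 3 + 212/433 = 1511/433

1511/433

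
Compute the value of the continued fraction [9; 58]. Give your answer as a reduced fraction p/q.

Start with 58.
9 + 1/(58/1) = 9 + 1/58 = 523/58

523/58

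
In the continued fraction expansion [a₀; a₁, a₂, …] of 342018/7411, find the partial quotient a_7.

2

Repeatedly divide and take the remainder:
⌊342018/7411⌋ = 46, remainder 1112
⌊7411/1112⌋ = 6, remainder 739
⌊1112/739⌋ = 1, remainder 373
⌊739/373⌋ = 1, remainder 366
⌊373/366⌋ = 1, remainder 7
⌊366/7⌋ = 52, remainder 2
⌊7/2⌋ = 3, remainder 1
⌊2/1⌋ = 2, remainder 0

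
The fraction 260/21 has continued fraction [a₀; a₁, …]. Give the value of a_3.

1

Run the Euclidean algorithm, recording each quotient:
260 = 12·21 + 8, so a_0 = 12
21 = 2·8 + 5, so a_1 = 2
8 = 1·5 + 3, so a_2 = 1
5 = 1·3 + 2, so a_3 = 1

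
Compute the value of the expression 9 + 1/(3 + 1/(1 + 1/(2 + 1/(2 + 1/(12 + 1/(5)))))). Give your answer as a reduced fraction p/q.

a_0 = 9: 9/1
a_1 = 3: 28/3
a_2 = 1: 37/4
a_3 = 2: 102/11
a_4 = 2: 241/26
a_5 = 12: 2994/323
a_6 = 5: 15211/1641

15211/1641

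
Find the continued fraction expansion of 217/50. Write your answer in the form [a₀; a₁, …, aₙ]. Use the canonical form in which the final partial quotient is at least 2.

[4; 2, 1, 16]

Run the Euclidean algorithm, recording each quotient:
217 = 4·50 + 17, so a_0 = 4
50 = 2·17 + 16, so a_1 = 2
17 = 1·16 + 1, so a_2 = 1
16 = 16·1 + 0, so a_3 = 16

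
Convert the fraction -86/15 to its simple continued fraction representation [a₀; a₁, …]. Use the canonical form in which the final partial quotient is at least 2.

Apply division with remainder until the remainder is 0:
⌊-86/15⌋ = -6, remainder 4
⌊15/4⌋ = 3, remainder 3
⌊4/3⌋ = 1, remainder 1
⌊3/1⌋ = 3, remainder 0

[-6; 3, 1, 3]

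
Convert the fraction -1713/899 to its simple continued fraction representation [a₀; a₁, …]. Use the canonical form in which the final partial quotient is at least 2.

[-2; 10, 1, 1, 2, 1, 3, 3]

Repeatedly divide and take the remainder:
-1713 ÷ 899 → quotient -2, remainder 85
899 ÷ 85 → quotient 10, remainder 49
85 ÷ 49 → quotient 1, remainder 36
49 ÷ 36 → quotient 1, remainder 13
36 ÷ 13 → quotient 2, remainder 10
13 ÷ 10 → quotient 1, remainder 3
10 ÷ 3 → quotient 3, remainder 1
3 ÷ 1 → quotient 3, remainder 0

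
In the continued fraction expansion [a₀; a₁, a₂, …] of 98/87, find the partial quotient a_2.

1

Apply division with remainder until the remainder is 0:
98 ÷ 87 → quotient 1, remainder 11
87 ÷ 11 → quotient 7, remainder 10
11 ÷ 10 → quotient 1, remainder 1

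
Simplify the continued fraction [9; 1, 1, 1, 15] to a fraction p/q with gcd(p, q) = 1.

454/47

Work from the innermost term outward:
Start with 15.
1 + 1/(15/1) = 1 + 1/15 = 16/15
1 + 1/(16/15) = 1 + 15/16 = 31/16
1 + 1/(31/16) = 1 + 16/31 = 47/31
9 + 1/(47/31) = 9 + 31/47 = 454/47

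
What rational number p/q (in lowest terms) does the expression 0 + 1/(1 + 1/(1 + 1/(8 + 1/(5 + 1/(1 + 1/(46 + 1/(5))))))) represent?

12935/24459

a_0 = 0: 0/1
a_1 = 1: 1/1
a_2 = 1: 1/2
a_3 = 8: 9/17
a_4 = 5: 46/87
a_5 = 1: 55/104
a_6 = 46: 2576/4871
a_7 = 5: 12935/24459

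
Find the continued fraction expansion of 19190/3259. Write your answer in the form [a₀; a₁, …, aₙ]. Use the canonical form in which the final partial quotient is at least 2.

19190 ÷ 3259 → quotient 5, remainder 2895
3259 ÷ 2895 → quotient 1, remainder 364
2895 ÷ 364 → quotient 7, remainder 347
364 ÷ 347 → quotient 1, remainder 17
347 ÷ 17 → quotient 20, remainder 7
17 ÷ 7 → quotient 2, remainder 3
7 ÷ 3 → quotient 2, remainder 1
3 ÷ 1 → quotient 3, remainder 0

[5; 1, 7, 1, 20, 2, 2, 3]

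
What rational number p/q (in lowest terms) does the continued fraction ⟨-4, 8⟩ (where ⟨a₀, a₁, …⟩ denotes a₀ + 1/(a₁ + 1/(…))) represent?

-31/8

a_0 = -4: -4/1
a_1 = 8: -31/8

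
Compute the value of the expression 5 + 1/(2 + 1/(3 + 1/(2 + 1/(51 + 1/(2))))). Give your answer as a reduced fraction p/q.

Compute successive convergents:
a_0 = 5: 5/1
a_1 = 2: 11/2
a_2 = 3: 38/7
a_3 = 2: 87/16
a_4 = 51: 4475/823
a_5 = 2: 9037/1662

9037/1662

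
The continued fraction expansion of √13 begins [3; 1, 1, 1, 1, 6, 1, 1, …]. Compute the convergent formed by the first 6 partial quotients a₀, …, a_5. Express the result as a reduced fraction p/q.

119/33

a_0 = 3: 3/1
a_1 = 1: 4/1
a_2 = 1: 7/2
a_3 = 1: 11/3
a_4 = 1: 18/5
a_5 = 6: 119/33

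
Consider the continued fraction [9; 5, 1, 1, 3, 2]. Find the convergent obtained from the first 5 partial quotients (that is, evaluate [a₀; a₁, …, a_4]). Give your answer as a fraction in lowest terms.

Start with 3.
1 + 1/(3/1) = 1 + 1/3 = 4/3
1 + 1/(4/3) = 1 + 3/4 = 7/4
5 + 1/(7/4) = 5 + 4/7 = 39/7
9 + 1/(39/7) = 9 + 7/39 = 358/39

358/39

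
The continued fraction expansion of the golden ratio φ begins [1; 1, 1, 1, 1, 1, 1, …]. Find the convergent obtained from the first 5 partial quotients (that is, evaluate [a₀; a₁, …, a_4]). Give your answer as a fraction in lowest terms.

8/5

Start with 1.
1 + 1/(1/1) = 1 + 1/1 = 2/1
1 + 1/(2/1) = 1 + 1/2 = 3/2
1 + 1/(3/2) = 1 + 2/3 = 5/3
1 + 1/(5/3) = 1 + 3/5 = 8/5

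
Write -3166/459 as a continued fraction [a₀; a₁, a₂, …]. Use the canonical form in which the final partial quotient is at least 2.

Run the Euclidean algorithm, recording each quotient:
⌊-3166/459⌋ = -7, remainder 47
⌊459/47⌋ = 9, remainder 36
⌊47/36⌋ = 1, remainder 11
⌊36/11⌋ = 3, remainder 3
⌊11/3⌋ = 3, remainder 2
⌊3/2⌋ = 1, remainder 1
⌊2/1⌋ = 2, remainder 0

[-7; 9, 1, 3, 3, 1, 2]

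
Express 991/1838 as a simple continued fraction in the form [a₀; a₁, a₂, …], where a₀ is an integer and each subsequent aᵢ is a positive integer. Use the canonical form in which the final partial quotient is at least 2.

Run the Euclidean algorithm, recording each quotient:
991 = 0·1838 + 991, so a_0 = 0
1838 = 1·991 + 847, so a_1 = 1
991 = 1·847 + 144, so a_2 = 1
847 = 5·144 + 127, so a_3 = 5
144 = 1·127 + 17, so a_4 = 1
127 = 7·17 + 8, so a_5 = 7
17 = 2·8 + 1, so a_6 = 2
8 = 8·1 + 0, so a_7 = 8

[0; 1, 1, 5, 1, 7, 2, 8]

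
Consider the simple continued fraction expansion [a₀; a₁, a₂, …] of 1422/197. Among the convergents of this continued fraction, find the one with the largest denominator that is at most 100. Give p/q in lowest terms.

397/55

List convergents until the denominator exceeds the bound:
a_0 = 7: 7/1  (≤ bound)
a_1 = 4: 29/4  (≤ bound)
a_2 = 1: 36/5  (≤ bound)
a_3 = 1: 65/9  (≤ bound)
a_4 = 2: 166/23  (≤ bound)
a_5 = 1: 231/32  (≤ bound)
a_6 = 1: 397/55  (≤ bound)
a_7 = 3: 1422/197  (> 100, stop)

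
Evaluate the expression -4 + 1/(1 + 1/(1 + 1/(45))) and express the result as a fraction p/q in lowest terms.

Starting at the tail and folding back:
Start with 45.
1 + 1/(45/1) = 1 + 1/45 = 46/45
1 + 1/(46/45) = 1 + 45/46 = 91/46
-4 + 1/(91/46) = -4 + 46/91 = -318/91

-318/91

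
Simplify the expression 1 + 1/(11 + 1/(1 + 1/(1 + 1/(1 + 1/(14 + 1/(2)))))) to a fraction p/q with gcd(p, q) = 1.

1152/1061

Start with 2.
14 + 1/(2/1) = 14 + 1/2 = 29/2
1 + 1/(29/2) = 1 + 2/29 = 31/29
1 + 1/(31/29) = 1 + 29/31 = 60/31
1 + 1/(60/31) = 1 + 31/60 = 91/60
11 + 1/(91/60) = 11 + 60/91 = 1061/91
1 + 1/(1061/91) = 1 + 91/1061 = 1152/1061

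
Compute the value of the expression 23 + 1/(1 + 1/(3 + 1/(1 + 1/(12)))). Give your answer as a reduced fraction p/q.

a_0 = 23: 23/1
a_1 = 1: 24/1
a_2 = 3: 95/4
a_3 = 1: 119/5
a_4 = 12: 1523/64

1523/64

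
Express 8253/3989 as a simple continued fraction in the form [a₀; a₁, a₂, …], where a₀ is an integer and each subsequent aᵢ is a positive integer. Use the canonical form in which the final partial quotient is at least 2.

[2; 14, 1, 1, 45, 3]

Apply division with remainder until the remainder is 0:
⌊8253/3989⌋ = 2, remainder 275
⌊3989/275⌋ = 14, remainder 139
⌊275/139⌋ = 1, remainder 136
⌊139/136⌋ = 1, remainder 3
⌊136/3⌋ = 45, remainder 1
⌊3/1⌋ = 3, remainder 0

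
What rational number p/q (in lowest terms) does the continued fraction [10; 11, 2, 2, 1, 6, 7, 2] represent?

Start with 2.
7 + 1/(2/1) = 7 + 1/2 = 15/2
6 + 1/(15/2) = 6 + 2/15 = 92/15
1 + 1/(92/15) = 1 + 15/92 = 107/92
2 + 1/(107/92) = 2 + 92/107 = 306/107
2 + 1/(306/107) = 2 + 107/306 = 719/306
11 + 1/(719/306) = 11 + 306/719 = 8215/719
10 + 1/(8215/719) = 10 + 719/8215 = 82869/8215

82869/8215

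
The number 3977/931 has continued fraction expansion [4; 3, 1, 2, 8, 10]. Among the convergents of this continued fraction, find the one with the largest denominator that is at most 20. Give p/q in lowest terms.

47/11

a_0 = 4: 4/1  (≤ bound)
a_1 = 3: 13/3  (≤ bound)
a_2 = 1: 17/4  (≤ bound)
a_3 = 2: 47/11  (≤ bound)
a_4 = 8: 393/92  (> 20, stop)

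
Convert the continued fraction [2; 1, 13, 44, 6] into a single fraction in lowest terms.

10883/3716

Start with 6.
44 + 1/(6/1) = 44 + 1/6 = 265/6
13 + 1/(265/6) = 13 + 6/265 = 3451/265
1 + 1/(3451/265) = 1 + 265/3451 = 3716/3451
2 + 1/(3716/3451) = 2 + 3451/3716 = 10883/3716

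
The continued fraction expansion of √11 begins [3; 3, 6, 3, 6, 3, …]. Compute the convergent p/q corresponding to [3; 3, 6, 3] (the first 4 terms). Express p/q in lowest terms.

199/60

Starting at the tail and folding back:
Start with 3.
6 + 1/(3/1) = 6 + 1/3 = 19/3
3 + 1/(19/3) = 3 + 3/19 = 60/19
3 + 1/(60/19) = 3 + 19/60 = 199/60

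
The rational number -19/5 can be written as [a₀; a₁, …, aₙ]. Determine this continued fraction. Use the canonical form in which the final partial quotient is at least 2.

⌊-19/5⌋ = -4, remainder 1
⌊5/1⌋ = 5, remainder 0

[-4; 5]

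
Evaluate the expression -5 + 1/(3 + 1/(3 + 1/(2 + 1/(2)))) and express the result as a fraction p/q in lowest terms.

-263/56

Start with 2.
2 + 1/(2/1) = 2 + 1/2 = 5/2
3 + 1/(5/2) = 3 + 2/5 = 17/5
3 + 1/(17/5) = 3 + 5/17 = 56/17
-5 + 1/(56/17) = -5 + 17/56 = -263/56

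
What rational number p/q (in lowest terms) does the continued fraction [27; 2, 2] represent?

137/5

Use the convergent recurrence hₖ = aₖ·hₖ₋₁ + hₖ₋₂ (and likewise for the denominators kₖ):
a_0 = 27: 27/1
a_1 = 2: 55/2
a_2 = 2: 137/5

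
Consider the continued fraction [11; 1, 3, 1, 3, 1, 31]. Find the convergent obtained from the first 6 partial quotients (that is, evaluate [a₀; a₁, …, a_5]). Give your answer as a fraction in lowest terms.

283/24

Work from the innermost term outward:
Start with 1.
3 + 1/(1/1) = 3 + 1/1 = 4/1
1 + 1/(4/1) = 1 + 1/4 = 5/4
3 + 1/(5/4) = 3 + 4/5 = 19/5
1 + 1/(19/5) = 1 + 5/19 = 24/19
11 + 1/(24/19) = 11 + 19/24 = 283/24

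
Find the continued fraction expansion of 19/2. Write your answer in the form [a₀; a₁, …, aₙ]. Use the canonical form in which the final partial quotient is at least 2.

[9; 2]

Apply division with remainder until the remainder is 0:
⌊19/2⌋ = 9, remainder 1
⌊2/1⌋ = 2, remainder 0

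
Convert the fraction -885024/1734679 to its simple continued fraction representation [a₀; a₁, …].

⌊-885024/1734679⌋ = -1, remainder 849655
⌊1734679/849655⌋ = 2, remainder 35369
⌊849655/35369⌋ = 24, remainder 799
⌊35369/799⌋ = 44, remainder 213
⌊799/213⌋ = 3, remainder 160
⌊213/160⌋ = 1, remainder 53
⌊160/53⌋ = 3, remainder 1
⌊53/1⌋ = 53, remainder 0

[-1; 2, 24, 44, 3, 1, 3, 53]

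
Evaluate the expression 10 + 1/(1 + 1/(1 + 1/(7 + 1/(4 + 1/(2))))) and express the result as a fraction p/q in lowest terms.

Start with 2.
4 + 1/(2/1) = 4 + 1/2 = 9/2
7 + 1/(9/2) = 7 + 2/9 = 65/9
1 + 1/(65/9) = 1 + 9/65 = 74/65
1 + 1/(74/65) = 1 + 65/74 = 139/74
10 + 1/(139/74) = 10 + 74/139 = 1464/139

1464/139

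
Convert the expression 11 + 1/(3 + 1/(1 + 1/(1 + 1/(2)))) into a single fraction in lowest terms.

203/18

Build up convergents one term at a time:
a_0 = 11: 11/1
a_1 = 3: 34/3
a_2 = 1: 45/4
a_3 = 1: 79/7
a_4 = 2: 203/18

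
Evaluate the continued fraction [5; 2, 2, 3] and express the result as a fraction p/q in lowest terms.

Compute successive convergents:
a_0 = 5: 5/1
a_1 = 2: 11/2
a_2 = 2: 27/5
a_3 = 3: 92/17

92/17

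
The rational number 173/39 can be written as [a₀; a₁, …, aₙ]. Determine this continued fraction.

[4; 2, 3, 2, 2]

Repeatedly divide and take the remainder:
173 ÷ 39 → quotient 4, remainder 17
39 ÷ 17 → quotient 2, remainder 5
17 ÷ 5 → quotient 3, remainder 2
5 ÷ 2 → quotient 2, remainder 1
2 ÷ 1 → quotient 2, remainder 0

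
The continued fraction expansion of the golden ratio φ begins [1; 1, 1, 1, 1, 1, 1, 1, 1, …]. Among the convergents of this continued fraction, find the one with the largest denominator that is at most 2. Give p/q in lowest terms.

3/2

a_0 = 1: 1/1  (≤ bound)
a_1 = 1: 2/1  (≤ bound)
a_2 = 1: 3/2  (≤ bound)
a_3 = 1: 5/3  (> 2, stop)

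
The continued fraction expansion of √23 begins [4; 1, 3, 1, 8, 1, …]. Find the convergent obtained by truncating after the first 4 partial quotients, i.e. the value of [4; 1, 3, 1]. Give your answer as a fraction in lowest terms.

24/5

Work from the innermost term outward:
Start with 1.
3 + 1/(1/1) = 3 + 1/1 = 4/1
1 + 1/(4/1) = 1 + 1/4 = 5/4
4 + 1/(5/4) = 4 + 4/5 = 24/5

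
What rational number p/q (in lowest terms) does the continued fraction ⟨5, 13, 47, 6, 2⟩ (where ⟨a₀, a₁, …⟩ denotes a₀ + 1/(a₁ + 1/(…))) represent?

a_0 = 5: 5/1
a_1 = 13: 66/13
a_2 = 47: 3107/612
a_3 = 6: 18708/3685
a_4 = 2: 40523/7982

40523/7982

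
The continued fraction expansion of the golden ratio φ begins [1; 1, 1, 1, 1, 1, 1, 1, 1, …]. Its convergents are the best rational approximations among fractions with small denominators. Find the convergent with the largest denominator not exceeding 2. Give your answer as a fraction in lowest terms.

a_0 = 1: 1/1  (≤ bound)
a_1 = 1: 2/1  (≤ bound)
a_2 = 1: 3/2  (≤ bound)
a_3 = 1: 5/3  (> 2, stop)

3/2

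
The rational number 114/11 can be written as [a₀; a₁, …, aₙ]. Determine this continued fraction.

Run the Euclidean algorithm, recording each quotient:
⌊114/11⌋ = 10, remainder 4
⌊11/4⌋ = 2, remainder 3
⌊4/3⌋ = 1, remainder 1
⌊3/1⌋ = 3, remainder 0

[10; 2, 1, 3]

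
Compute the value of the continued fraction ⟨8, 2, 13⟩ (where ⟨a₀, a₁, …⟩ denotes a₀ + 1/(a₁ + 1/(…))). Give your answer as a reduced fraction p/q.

Start with 13.
2 + 1/(13/1) = 2 + 1/13 = 27/13
8 + 1/(27/13) = 8 + 13/27 = 229/27

229/27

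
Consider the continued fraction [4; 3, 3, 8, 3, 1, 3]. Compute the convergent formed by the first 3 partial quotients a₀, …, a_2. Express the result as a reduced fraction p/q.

43/10

Starting at the tail and folding back:
Start with 3.
3 + 1/(3/1) = 3 + 1/3 = 10/3
4 + 1/(10/3) = 4 + 3/10 = 43/10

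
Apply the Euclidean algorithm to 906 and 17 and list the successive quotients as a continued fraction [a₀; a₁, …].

[53; 3, 2, 2]

⌊906/17⌋ = 53, remainder 5
⌊17/5⌋ = 3, remainder 2
⌊5/2⌋ = 2, remainder 1
⌊2/1⌋ = 2, remainder 0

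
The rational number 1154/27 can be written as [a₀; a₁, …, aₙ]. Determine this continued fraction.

Run the Euclidean algorithm, recording each quotient:
1154 = 42·27 + 20, so a_0 = 42
27 = 1·20 + 7, so a_1 = 1
20 = 2·7 + 6, so a_2 = 2
7 = 1·6 + 1, so a_3 = 1
6 = 6·1 + 0, so a_4 = 6

[42; 1, 2, 1, 6]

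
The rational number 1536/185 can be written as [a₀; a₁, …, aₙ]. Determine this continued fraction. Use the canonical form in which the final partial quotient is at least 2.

[8; 3, 3, 3, 2, 2]

1536 = 8·185 + 56, so a_0 = 8
185 = 3·56 + 17, so a_1 = 3
56 = 3·17 + 5, so a_2 = 3
17 = 3·5 + 2, so a_3 = 3
5 = 2·2 + 1, so a_4 = 2
2 = 2·1 + 0, so a_5 = 2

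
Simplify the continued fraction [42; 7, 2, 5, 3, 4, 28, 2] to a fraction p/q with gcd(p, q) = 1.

2726245/64704

a_0 = 42: 42/1
a_1 = 7: 295/7
a_2 = 2: 632/15
a_3 = 5: 3455/82
a_4 = 3: 10997/261
a_5 = 4: 47443/1126
a_6 = 28: 1339401/31789
a_7 = 2: 2726245/64704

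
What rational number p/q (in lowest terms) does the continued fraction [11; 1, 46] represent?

Start with 46.
1 + 1/(46/1) = 1 + 1/46 = 47/46
11 + 1/(47/46) = 11 + 46/47 = 563/47

563/47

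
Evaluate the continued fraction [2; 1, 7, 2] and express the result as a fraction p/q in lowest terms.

a_0 = 2: 2/1
a_1 = 1: 3/1
a_2 = 7: 23/8
a_3 = 2: 49/17

49/17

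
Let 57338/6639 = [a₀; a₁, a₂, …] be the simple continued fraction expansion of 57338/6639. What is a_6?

Repeatedly divide and take the remainder:
⌊57338/6639⌋ = 8, remainder 4226
⌊6639/4226⌋ = 1, remainder 2413
⌊4226/2413⌋ = 1, remainder 1813
⌊2413/1813⌋ = 1, remainder 600
⌊1813/600⌋ = 3, remainder 13
⌊600/13⌋ = 46, remainder 2
⌊13/2⌋ = 6, remainder 1

6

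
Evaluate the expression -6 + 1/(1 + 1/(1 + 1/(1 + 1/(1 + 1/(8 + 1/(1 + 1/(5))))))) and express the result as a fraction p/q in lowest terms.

-1527/283

Use the convergent recurrence hₖ = aₖ·hₖ₋₁ + hₖ₋₂ (and likewise for the denominators kₖ):
a_0 = -6: -6/1
a_1 = 1: -5/1
a_2 = 1: -11/2
a_3 = 1: -16/3
a_4 = 1: -27/5
a_5 = 8: -232/43
a_6 = 1: -259/48
a_7 = 5: -1527/283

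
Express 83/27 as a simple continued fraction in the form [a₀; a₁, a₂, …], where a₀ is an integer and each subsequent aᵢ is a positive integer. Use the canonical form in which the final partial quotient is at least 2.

[3; 13, 2]

⌊83/27⌋ = 3, remainder 2
⌊27/2⌋ = 13, remainder 1
⌊2/1⌋ = 2, remainder 0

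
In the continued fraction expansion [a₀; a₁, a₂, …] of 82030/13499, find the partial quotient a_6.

1

Repeatedly divide and take the remainder:
⌊82030/13499⌋ = 6, remainder 1036
⌊13499/1036⌋ = 13, remainder 31
⌊1036/31⌋ = 33, remainder 13
⌊31/13⌋ = 2, remainder 5
⌊13/5⌋ = 2, remainder 3
⌊5/3⌋ = 1, remainder 2
⌊3/2⌋ = 1, remainder 1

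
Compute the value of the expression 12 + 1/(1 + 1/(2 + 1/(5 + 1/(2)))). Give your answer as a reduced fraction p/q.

444/35

a_0 = 12: 12/1
a_1 = 1: 13/1
a_2 = 2: 38/3
a_3 = 5: 203/16
a_4 = 2: 444/35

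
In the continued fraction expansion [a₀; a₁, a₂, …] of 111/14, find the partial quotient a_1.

1

111 = 7·14 + 13, so a_0 = 7
14 = 1·13 + 1, so a_1 = 1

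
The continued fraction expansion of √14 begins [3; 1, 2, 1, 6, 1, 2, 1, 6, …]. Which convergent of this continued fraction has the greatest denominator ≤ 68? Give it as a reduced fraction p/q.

116/31

a_0 = 3: 3/1  (≤ bound)
a_1 = 1: 4/1  (≤ bound)
a_2 = 2: 11/3  (≤ bound)
a_3 = 1: 15/4  (≤ bound)
a_4 = 6: 101/27  (≤ bound)
a_5 = 1: 116/31  (≤ bound)
a_6 = 2: 333/89  (> 68, stop)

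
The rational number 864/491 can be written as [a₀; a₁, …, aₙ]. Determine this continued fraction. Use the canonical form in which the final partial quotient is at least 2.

[1; 1, 3, 6, 4, 1, 3]

Run the Euclidean algorithm, recording each quotient:
864 = 1·491 + 373, so a_0 = 1
491 = 1·373 + 118, so a_1 = 1
373 = 3·118 + 19, so a_2 = 3
118 = 6·19 + 4, so a_3 = 6
19 = 4·4 + 3, so a_4 = 4
4 = 1·3 + 1, so a_5 = 1
3 = 3·1 + 0, so a_6 = 3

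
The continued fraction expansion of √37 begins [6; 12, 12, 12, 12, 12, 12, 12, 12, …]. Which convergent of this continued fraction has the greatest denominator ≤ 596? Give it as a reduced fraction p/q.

882/145

List convergents until the denominator exceeds the bound:
a_0 = 6: 6/1  (≤ bound)
a_1 = 12: 73/12  (≤ bound)
a_2 = 12: 882/145  (≤ bound)
a_3 = 12: 10657/1752  (> 596, stop)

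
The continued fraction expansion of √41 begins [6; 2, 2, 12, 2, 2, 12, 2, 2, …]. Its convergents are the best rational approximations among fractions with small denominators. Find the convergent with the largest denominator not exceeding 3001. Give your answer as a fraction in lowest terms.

2049/320

a_0 = 6: 6/1  (≤ bound)
a_1 = 2: 13/2  (≤ bound)
a_2 = 2: 32/5  (≤ bound)
a_3 = 12: 397/62  (≤ bound)
a_4 = 2: 826/129  (≤ bound)
a_5 = 2: 2049/320  (≤ bound)
a_6 = 12: 25414/3969  (> 3001, stop)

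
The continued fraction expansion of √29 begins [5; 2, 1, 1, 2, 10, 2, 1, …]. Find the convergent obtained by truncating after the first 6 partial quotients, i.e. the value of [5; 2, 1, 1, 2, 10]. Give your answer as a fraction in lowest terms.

727/135

Start with 10.
2 + 1/(10/1) = 2 + 1/10 = 21/10
1 + 1/(21/10) = 1 + 10/21 = 31/21
1 + 1/(31/21) = 1 + 21/31 = 52/31
2 + 1/(52/31) = 2 + 31/52 = 135/52
5 + 1/(135/52) = 5 + 52/135 = 727/135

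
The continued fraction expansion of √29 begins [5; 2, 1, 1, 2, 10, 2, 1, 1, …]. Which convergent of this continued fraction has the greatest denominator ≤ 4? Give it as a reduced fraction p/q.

List convergents until the denominator exceeds the bound:
a_0 = 5: 5/1  (≤ bound)
a_1 = 2: 11/2  (≤ bound)
a_2 = 1: 16/3  (≤ bound)
a_3 = 1: 27/5  (> 4, stop)

16/3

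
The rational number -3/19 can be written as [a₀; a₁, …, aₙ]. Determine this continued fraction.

[-1; 1, 5, 3]

⌊-3/19⌋ = -1, remainder 16
⌊19/16⌋ = 1, remainder 3
⌊16/3⌋ = 5, remainder 1
⌊3/1⌋ = 3, remainder 0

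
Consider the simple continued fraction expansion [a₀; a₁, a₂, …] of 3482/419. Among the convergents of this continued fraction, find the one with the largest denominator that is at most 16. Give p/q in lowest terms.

108/13

a_0 = 8: 8/1  (≤ bound)
a_1 = 3: 25/3  (≤ bound)
a_2 = 4: 108/13  (≤ bound)
a_3 = 2: 241/29  (> 16, stop)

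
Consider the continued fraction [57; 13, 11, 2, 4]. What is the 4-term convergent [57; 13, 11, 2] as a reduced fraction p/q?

17180/301

Start with 2.
11 + 1/(2/1) = 11 + 1/2 = 23/2
13 + 1/(23/2) = 13 + 2/23 = 301/23
57 + 1/(301/23) = 57 + 23/301 = 17180/301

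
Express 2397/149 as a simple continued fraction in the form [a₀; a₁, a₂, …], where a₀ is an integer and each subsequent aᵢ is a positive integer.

Run the Euclidean algorithm, recording each quotient:
⌊2397/149⌋ = 16, remainder 13
⌊149/13⌋ = 11, remainder 6
⌊13/6⌋ = 2, remainder 1
⌊6/1⌋ = 6, remainder 0

[16; 11, 2, 6]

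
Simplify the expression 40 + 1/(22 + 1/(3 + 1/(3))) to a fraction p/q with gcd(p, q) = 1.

a_0 = 40: 40/1
a_1 = 22: 881/22
a_2 = 3: 2683/67
a_3 = 3: 8930/223

8930/223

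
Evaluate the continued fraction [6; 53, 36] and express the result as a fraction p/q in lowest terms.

11490/1909

Start with 36.
53 + 1/(36/1) = 53 + 1/36 = 1909/36
6 + 1/(1909/36) = 6 + 36/1909 = 11490/1909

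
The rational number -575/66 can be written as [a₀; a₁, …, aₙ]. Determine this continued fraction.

Repeatedly divide and take the remainder:
⌊-575/66⌋ = -9, remainder 19
⌊66/19⌋ = 3, remainder 9
⌊19/9⌋ = 2, remainder 1
⌊9/1⌋ = 9, remainder 0

[-9; 3, 2, 9]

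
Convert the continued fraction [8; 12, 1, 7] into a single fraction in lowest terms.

a_0 = 8: 8/1
a_1 = 12: 97/12
a_2 = 1: 105/13
a_3 = 7: 832/103

832/103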